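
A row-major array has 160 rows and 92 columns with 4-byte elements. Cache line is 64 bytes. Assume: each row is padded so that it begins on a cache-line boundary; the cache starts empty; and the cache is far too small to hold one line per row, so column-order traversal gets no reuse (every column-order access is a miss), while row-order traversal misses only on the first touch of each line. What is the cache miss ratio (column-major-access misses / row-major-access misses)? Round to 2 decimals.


Each row occupies 92 * 4 = 368 bytes and starts on a line boundary, so it spans ceil(368 / 64) = 6 cache lines.
Row-major traversal misses (one per line touched): 160 * ceil(92 * 4 / 64) = 960
Column-major traversal misses (no reuse, every access misses): 160 * 92 = 14720
Ratio = 14720 / 960 = 15.33

15.33


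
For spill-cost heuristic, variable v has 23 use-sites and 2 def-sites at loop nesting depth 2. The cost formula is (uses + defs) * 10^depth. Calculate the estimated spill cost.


uses + defs = 23 + 2 = 25
10^2 = 100
Spill cost = 25 * 100 = 2500

2500


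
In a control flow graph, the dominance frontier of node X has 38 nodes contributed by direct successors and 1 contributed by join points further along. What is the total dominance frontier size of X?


DF(X) = direct successor contributions + join point contributions
= 38 + 1 = 39

39


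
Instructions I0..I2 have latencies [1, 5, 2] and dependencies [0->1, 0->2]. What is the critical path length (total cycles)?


Compute longest path through dependency graph: dist(Ik) = max over predecessors of dist + latency(Ik).
dist(I0) = latency 1 = 1
dist(I1) = dist(I0) + 5 = 1 + 5 = 6
dist(I2) = dist(I0) + 2 = 1 + 2 = 3
Critical path = max dist = 6

6


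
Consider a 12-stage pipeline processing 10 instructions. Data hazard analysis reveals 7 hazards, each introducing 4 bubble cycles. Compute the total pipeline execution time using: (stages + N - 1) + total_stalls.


Base cycles = 12 + 10 - 1 = 21
Total stalls = 7 * 4 = 28
Total = 21 + 28 = 49

49


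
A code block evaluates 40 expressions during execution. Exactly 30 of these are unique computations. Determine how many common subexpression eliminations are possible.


CSE count = total expressions - unique expressions
= 40 - 30 = 10

10


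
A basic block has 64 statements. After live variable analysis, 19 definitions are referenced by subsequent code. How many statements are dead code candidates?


Dead code = total statements - live definitions
= 64 - 19 = 45

45


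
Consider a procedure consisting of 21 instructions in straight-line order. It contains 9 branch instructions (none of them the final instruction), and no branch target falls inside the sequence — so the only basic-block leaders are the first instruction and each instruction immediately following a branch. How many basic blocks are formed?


With no in-sequence branch targets, the leaders are the first instruction plus the instruction after each branch.
Number of basic blocks = branches + 1
= 9 + 1 = 10

10


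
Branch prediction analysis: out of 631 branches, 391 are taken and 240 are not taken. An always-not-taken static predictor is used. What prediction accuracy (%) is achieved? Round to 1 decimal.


Predictor: always-not-taken
Correct predictions = 240
Accuracy = 240 / 631 * 100 = 38.0%

38.0


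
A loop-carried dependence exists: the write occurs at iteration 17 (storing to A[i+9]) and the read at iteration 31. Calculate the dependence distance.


Distance = read iteration - write iteration
= 31 - 17 = 14

14


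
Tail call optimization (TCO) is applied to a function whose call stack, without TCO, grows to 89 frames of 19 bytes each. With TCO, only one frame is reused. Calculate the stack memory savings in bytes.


Without TCO: 89 * 19 = 1691 bytes
With TCO: reuse 1 frame = 19 bytes
Savings = 1691 - 19 = 1672

1672


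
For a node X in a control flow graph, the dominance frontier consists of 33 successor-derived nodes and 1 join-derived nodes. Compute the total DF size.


DF(X) = direct successor contributions + join point contributions
= 33 + 1 = 34

34


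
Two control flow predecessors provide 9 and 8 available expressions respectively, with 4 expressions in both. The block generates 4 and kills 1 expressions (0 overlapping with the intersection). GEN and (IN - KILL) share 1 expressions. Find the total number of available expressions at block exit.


IN = intersection of predecessors = 4
IN - KILL = 4 - 0 = 4
|OUT| = |GEN| + |IN - KILL| - |GEN ∩ (IN - KILL)| = 4 + 4 - 1 = 7

7


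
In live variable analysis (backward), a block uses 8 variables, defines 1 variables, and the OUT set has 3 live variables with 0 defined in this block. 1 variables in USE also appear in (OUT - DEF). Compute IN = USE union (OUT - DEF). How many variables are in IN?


OUT - DEF: 3 - 0 = 3
|IN| = |USE| + |OUT - DEF| - |USE ∩ (OUT - DEF)| = 8 + 3 - 1 = 10

10


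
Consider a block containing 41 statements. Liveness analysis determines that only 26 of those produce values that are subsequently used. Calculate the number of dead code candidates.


Dead code = total statements - live definitions
= 41 - 26 = 15

15


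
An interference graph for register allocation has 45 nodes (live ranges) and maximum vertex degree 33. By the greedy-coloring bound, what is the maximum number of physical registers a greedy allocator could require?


Greedy coloring never needs more than (max_degree + 1) colors: when coloring a vertex, at most max_degree neighbors are already colored.
Upper bound = 33 + 1 = 34

34


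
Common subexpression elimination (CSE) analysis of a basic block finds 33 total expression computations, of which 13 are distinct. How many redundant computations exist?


CSE count = total expressions - unique expressions
= 33 - 13 = 20

20


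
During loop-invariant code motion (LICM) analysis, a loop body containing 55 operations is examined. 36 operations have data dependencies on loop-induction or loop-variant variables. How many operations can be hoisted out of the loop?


Invariant candidates = total - loop-dependent
= 55 - 36 = 19

19


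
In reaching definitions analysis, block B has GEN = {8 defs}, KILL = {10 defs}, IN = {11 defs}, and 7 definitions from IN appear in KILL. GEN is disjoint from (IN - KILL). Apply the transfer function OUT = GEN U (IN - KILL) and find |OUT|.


IN - KILL: 11 - 7 = 4 surviving definitions
OUT = GEN + surviving = 8 + 4 = 12

12


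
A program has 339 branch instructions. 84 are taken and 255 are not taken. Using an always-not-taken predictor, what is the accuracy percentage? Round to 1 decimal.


Predictor: always-not-taken
Correct predictions = 255
Accuracy = 255 / 339 * 100 = 75.2%

75.2


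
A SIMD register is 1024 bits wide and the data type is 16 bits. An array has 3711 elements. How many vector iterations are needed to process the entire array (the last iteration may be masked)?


Width = 1024 / 16 = 64 elements per vector op
Iterations = ceil(3711 / 64) = 58

58


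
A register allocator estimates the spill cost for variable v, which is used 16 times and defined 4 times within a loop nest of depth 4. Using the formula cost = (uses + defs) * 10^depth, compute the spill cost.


uses + defs = 16 + 4 = 20
10^4 = 10000
Spill cost = 20 * 10000 = 200000

200000


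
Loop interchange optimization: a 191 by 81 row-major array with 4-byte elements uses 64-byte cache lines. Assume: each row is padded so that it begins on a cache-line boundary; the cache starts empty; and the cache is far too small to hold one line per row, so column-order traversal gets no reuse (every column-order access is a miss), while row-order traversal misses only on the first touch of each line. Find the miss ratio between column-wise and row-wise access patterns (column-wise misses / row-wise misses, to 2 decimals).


Each row occupies 81 * 4 = 324 bytes and starts on a line boundary, so it spans ceil(324 / 64) = 6 cache lines.
Row-major traversal misses (one per line touched): 191 * ceil(81 * 4 / 64) = 1146
Column-major traversal misses (no reuse, every access misses): 191 * 81 = 15471
Ratio = 15471 / 1146 = 13.5

13.5


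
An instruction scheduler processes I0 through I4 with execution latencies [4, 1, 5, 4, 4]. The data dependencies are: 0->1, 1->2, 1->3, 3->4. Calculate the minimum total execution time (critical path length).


Compute longest path through dependency graph: dist(Ik) = max over predecessors of dist + latency(Ik).
dist(I0) = latency 4 = 4
dist(I1) = dist(I0) + 1 = 4 + 1 = 5
dist(I2) = dist(I1) + 5 = 5 + 5 = 10
dist(I3) = dist(I1) + 4 = 5 + 4 = 9
dist(I4) = dist(I3) + 4 = 9 + 4 = 13
Critical path = max dist = 13

13


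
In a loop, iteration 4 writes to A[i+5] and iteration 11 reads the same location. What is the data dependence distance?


Distance = read iteration - write iteration
= 11 - 4 = 7

7


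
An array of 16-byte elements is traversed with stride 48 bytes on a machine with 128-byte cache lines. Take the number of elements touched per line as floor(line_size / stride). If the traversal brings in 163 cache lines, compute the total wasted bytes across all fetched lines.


Elements per line = floor(128 / 48) = 2
Bytes used per line = 2 * 16 = 32
Wasted per line = 128 - 32 = 96
Total wasted = 96 * 163 = 15648

15648


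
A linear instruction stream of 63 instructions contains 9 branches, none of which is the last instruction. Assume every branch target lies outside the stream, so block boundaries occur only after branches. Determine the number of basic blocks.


With no in-sequence branch targets, the leaders are the first instruction plus the instruction after each branch.
Number of basic blocks = branches + 1
= 9 + 1 = 10

10


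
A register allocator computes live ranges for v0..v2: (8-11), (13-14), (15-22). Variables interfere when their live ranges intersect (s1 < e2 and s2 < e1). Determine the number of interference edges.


Check all pairs for overlapping intervals.
Two intervals (s1,e1) and (s2,e2) overlap if s1 < e2 and s2 < e1.
v0 (8-11) vs v1..v2: overlaps none -> 0
v1 (13-14) vs v2: overlaps none -> 0
Total overlapping pairs = 0 + 0 = 0

0


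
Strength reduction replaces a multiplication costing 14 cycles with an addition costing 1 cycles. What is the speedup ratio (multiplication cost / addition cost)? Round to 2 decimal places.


Ratio = mult_cost / add_cost = 14 / 1 = 14.0

14.0


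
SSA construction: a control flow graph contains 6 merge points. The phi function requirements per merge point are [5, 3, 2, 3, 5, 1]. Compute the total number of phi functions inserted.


Total phi functions = sum of phi functions at each join node
= 5 + 3 + 2 + 3 + 5 + 1 = 19

19


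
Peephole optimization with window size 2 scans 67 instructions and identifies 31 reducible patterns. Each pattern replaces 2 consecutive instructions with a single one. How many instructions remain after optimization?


Each match removes 1 instructions.
Total removed = 31 * 1 = 31
Remaining = 67 - 31 = 36

36


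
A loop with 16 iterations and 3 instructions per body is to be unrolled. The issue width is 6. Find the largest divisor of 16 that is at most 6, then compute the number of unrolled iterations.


Largest divisor of 16 <= 6 is 4
New iterations = 16 / 4 = 4

4


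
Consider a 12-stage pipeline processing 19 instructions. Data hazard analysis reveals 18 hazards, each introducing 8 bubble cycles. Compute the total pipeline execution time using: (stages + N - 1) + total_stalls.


Base cycles = 12 + 19 - 1 = 30
Total stalls = 18 * 8 = 144
Total = 30 + 144 = 174

174


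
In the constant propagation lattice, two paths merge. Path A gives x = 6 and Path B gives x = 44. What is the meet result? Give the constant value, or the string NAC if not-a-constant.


Meet operation: if both paths give the same constant, result is that constant; if they differ, result is NAC (not-a-constant).
Path A: 6, Path B: 44 -> differ
Result: not-a-constant -> NAC

NAC


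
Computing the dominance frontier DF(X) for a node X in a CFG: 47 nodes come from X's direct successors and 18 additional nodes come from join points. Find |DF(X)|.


DF(X) = direct successor contributions + join point contributions
= 47 + 18 = 65

65


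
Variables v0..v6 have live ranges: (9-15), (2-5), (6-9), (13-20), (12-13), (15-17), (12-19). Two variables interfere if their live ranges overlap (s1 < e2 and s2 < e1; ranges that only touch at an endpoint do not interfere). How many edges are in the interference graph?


Check all pairs for overlapping intervals.
Two intervals (s1,e1) and (s2,e2) overlap if s1 < e2 and s2 < e1.
v0 (9-15) vs v1..v6: overlaps v3, v4, v6 -> 3
v1 (2-5) vs v2..v6: overlaps none -> 0
v2 (6-9) vs v3..v6: overlaps none -> 0
v3 (13-20) vs v4..v6: overlaps v5, v6 -> 2
v4 (12-13) vs v5..v6: overlaps v6 -> 1
v5 (15-17) vs v6: overlaps v6 -> 1
Total overlapping pairs = 3 + 0 + 0 + 2 + 1 + 1 = 7

7


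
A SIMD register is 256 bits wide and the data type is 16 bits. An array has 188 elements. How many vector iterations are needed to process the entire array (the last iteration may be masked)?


Width = 256 / 16 = 16 elements per vector op
Iterations = ceil(188 / 16) = 12

12


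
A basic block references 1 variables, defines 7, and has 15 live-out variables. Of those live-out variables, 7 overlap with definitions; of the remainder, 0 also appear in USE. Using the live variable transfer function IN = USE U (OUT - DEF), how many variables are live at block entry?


OUT - DEF: 15 - 7 = 8
|IN| = |USE| + |OUT - DEF| - |USE ∩ (OUT - DEF)| = 1 + 8 - 0 = 9

9


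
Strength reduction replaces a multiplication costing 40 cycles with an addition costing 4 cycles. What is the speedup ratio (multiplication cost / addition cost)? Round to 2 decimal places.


Ratio = mult_cost / add_cost = 40 / 4 = 10.0

10.0


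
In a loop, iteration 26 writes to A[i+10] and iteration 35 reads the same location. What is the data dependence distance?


Distance = read iteration - write iteration
= 35 - 26 = 9

9


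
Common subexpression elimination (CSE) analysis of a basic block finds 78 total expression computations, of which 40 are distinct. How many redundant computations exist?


CSE count = total expressions - unique expressions
= 78 - 40 = 38

38


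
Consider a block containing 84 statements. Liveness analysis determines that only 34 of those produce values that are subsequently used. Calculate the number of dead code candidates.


Dead code = total statements - live definitions
= 84 - 34 = 50

50


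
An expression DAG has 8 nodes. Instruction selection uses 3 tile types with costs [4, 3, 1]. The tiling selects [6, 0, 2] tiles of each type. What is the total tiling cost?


Total cost = sum(count_i * cost_i)
= 6*4 + 0*3 + 2*1
= 26

26


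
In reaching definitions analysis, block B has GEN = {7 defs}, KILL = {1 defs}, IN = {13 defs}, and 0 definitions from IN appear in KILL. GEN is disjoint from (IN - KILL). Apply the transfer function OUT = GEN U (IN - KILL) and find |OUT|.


IN - KILL: 13 - 0 = 13 surviving definitions
OUT = GEN + surviving = 7 + 13 = 20

20


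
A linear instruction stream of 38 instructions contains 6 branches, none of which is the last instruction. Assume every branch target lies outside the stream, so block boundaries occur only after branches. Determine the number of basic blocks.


With no in-sequence branch targets, the leaders are the first instruction plus the instruction after each branch.
Number of basic blocks = branches + 1
= 6 + 1 = 7

7


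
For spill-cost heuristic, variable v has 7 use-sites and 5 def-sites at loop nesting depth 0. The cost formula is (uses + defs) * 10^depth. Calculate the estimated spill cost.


uses + defs = 7 + 5 = 12
10^0 = 1
Spill cost = 12 * 1 = 12

12


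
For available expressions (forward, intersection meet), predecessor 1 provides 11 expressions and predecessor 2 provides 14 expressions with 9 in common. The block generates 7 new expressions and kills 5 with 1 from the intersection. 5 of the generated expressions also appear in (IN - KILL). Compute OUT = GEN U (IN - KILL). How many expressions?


IN = intersection of predecessors = 9
IN - KILL = 9 - 1 = 8
|OUT| = |GEN| + |IN - KILL| - |GEN ∩ (IN - KILL)| = 7 + 8 - 5 = 10

10


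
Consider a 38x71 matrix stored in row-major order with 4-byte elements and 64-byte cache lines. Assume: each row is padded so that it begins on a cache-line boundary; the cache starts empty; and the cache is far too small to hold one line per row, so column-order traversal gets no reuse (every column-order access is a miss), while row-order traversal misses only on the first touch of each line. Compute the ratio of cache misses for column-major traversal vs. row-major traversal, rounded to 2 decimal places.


Each row occupies 71 * 4 = 284 bytes and starts on a line boundary, so it spans ceil(284 / 64) = 5 cache lines.
Row-major traversal misses (one per line touched): 38 * ceil(71 * 4 / 64) = 190
Column-major traversal misses (no reuse, every access misses): 38 * 71 = 2698
Ratio = 2698 / 190 = 14.2

14.2


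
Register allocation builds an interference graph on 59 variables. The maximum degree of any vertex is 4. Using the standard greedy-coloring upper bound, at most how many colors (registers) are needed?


Greedy coloring never needs more than (max_degree + 1) colors: when coloring a vertex, at most max_degree neighbors are already colored.
Upper bound = 4 + 1 = 5

5


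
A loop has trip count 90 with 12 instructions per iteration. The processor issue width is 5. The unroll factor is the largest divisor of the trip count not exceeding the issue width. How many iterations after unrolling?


Largest divisor of 90 <= 5 is 5
New iterations = 90 / 5 = 18

18


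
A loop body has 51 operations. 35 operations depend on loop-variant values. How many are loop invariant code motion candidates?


Invariant candidates = total - loop-dependent
= 51 - 35 = 16

16


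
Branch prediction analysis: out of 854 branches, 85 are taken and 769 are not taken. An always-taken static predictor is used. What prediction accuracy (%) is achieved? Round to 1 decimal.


Predictor: always-taken
Correct predictions = 85
Accuracy = 85 / 854 * 100 = 10.0%

10.0


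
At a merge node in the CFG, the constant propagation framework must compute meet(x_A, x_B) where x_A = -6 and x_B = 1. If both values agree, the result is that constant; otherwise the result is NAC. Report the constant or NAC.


Meet operation: if both paths give the same constant, result is that constant; if they differ, result is NAC (not-a-constant).
Path A: -6, Path B: 1 -> differ
Result: not-a-constant -> NAC

NAC


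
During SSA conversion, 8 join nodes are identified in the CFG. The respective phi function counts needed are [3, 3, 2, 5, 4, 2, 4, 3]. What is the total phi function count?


Total phi functions = sum of phi functions at each join node
= 3 + 3 + 2 + 5 + 4 + 2 + 4 + 3 = 26

26


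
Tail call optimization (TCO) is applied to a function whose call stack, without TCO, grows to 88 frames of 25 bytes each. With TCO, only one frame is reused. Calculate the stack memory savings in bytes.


Without TCO: 88 * 25 = 2200 bytes
With TCO: reuse 1 frame = 25 bytes
Savings = 2200 - 25 = 2175

2175


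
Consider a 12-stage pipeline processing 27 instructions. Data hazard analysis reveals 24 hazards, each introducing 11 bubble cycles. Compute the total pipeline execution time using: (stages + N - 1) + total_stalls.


Base cycles = 12 + 27 - 1 = 38
Total stalls = 24 * 11 = 264
Total = 38 + 264 = 302

302


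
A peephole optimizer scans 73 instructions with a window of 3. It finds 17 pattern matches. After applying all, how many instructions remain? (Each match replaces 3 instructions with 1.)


Each match removes 2 instructions.
Total removed = 17 * 2 = 34
Remaining = 73 - 34 = 39

39


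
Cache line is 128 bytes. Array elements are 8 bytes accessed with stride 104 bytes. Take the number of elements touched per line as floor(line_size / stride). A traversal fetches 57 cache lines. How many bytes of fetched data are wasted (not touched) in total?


Elements per line = floor(128 / 104) = 1
Bytes used per line = 1 * 8 = 8
Wasted per line = 128 - 8 = 120
Total wasted = 120 * 57 = 6840

6840


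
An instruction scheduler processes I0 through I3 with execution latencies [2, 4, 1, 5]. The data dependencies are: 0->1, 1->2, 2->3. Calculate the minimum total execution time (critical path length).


Compute longest path through dependency graph: dist(Ik) = max over predecessors of dist + latency(Ik).
dist(I0) = latency 2 = 2
dist(I1) = dist(I0) + 4 = 2 + 4 = 6
dist(I2) = dist(I1) + 1 = 6 + 1 = 7
dist(I3) = dist(I2) + 5 = 7 + 5 = 12
Critical path = max dist = 12

12


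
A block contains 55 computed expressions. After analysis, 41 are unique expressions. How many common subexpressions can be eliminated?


CSE count = total expressions - unique expressions
= 55 - 41 = 14

14


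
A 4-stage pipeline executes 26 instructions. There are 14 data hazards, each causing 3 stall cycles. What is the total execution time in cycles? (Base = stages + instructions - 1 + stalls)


Base cycles = 4 + 26 - 1 = 29
Total stalls = 14 * 3 = 42
Total = 29 + 42 = 71

71


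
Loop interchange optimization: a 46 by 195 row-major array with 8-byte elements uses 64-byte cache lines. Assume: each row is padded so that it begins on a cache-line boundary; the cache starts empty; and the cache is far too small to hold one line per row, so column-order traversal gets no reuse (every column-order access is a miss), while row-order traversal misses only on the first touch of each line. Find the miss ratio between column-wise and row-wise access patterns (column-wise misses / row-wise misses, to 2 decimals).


Each row occupies 195 * 8 = 1560 bytes and starts on a line boundary, so it spans ceil(1560 / 64) = 25 cache lines.
Row-major traversal misses (one per line touched): 46 * ceil(195 * 8 / 64) = 1150
Column-major traversal misses (no reuse, every access misses): 46 * 195 = 8970
Ratio = 8970 / 1150 = 7.8

7.8


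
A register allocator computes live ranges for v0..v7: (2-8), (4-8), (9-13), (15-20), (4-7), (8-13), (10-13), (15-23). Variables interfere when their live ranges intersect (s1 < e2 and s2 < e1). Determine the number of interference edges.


Check all pairs for overlapping intervals.
Two intervals (s1,e1) and (s2,e2) overlap if s1 < e2 and s2 < e1.
v0 (2-8) vs v1..v7: overlaps v1, v4 -> 2
v1 (4-8) vs v2..v7: overlaps v4 -> 1
v2 (9-13) vs v3..v7: overlaps v5, v6 -> 2
v3 (15-20) vs v4..v7: overlaps v7 -> 1
v4 (4-7) vs v5..v7: overlaps none -> 0
v5 (8-13) vs v6..v7: overlaps v6 -> 1
v6 (10-13) vs v7: overlaps none -> 0
Total overlapping pairs = 2 + 1 + 2 + 1 + 0 + 1 + 0 = 7

7


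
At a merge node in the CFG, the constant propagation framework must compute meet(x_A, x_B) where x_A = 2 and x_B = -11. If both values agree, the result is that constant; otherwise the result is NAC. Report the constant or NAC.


Meet operation: if both paths give the same constant, result is that constant; if they differ, result is NAC (not-a-constant).
Path A: 2, Path B: -11 -> differ
Result: not-a-constant -> NAC

NAC


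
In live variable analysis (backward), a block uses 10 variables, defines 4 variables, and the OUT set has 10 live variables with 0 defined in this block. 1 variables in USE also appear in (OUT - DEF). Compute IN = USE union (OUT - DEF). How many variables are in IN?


OUT - DEF: 10 - 0 = 10
|IN| = |USE| + |OUT - DEF| - |USE ∩ (OUT - DEF)| = 10 + 10 - 1 = 19

19


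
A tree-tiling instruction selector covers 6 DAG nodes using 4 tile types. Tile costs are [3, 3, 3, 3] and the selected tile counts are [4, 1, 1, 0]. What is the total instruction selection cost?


Total cost = sum(count_i * cost_i)
= 4*3 + 1*3 + 1*3 + 0*3
= 18

18


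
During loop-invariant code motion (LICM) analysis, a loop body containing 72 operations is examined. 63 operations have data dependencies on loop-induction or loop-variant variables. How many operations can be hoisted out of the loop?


Invariant candidates = total - loop-dependent
= 72 - 63 = 9

9


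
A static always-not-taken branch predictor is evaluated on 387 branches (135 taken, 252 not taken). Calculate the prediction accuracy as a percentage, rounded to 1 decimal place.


Predictor: always-not-taken
Correct predictions = 252
Accuracy = 252 / 387 * 100 = 65.1%

65.1


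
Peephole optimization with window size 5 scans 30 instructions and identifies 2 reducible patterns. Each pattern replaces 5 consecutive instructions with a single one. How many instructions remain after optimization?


Each match removes 4 instructions.
Total removed = 2 * 4 = 8
Remaining = 30 - 8 = 22

22


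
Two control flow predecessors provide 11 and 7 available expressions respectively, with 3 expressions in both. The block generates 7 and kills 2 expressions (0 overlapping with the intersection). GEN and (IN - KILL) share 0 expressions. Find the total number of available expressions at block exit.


IN = intersection of predecessors = 3
IN - KILL = 3 - 0 = 3
|OUT| = |GEN| + |IN - KILL| - |GEN ∩ (IN - KILL)| = 7 + 3 - 0 = 10

10


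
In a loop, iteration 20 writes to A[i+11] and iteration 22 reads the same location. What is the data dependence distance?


Distance = read iteration - write iteration
= 22 - 20 = 2

2


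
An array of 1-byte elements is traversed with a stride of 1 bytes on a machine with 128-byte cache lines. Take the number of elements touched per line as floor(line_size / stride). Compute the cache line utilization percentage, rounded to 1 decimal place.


Elements per cache line = floor(128 / 1) = 128
Bytes used = 128 * 1 = 128
Utilization = 128 / 128 * 100 = 100.0%

100.0


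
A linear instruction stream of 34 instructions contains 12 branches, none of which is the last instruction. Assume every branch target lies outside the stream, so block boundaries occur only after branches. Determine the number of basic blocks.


With no in-sequence branch targets, the leaders are the first instruction plus the instruction after each branch.
Number of basic blocks = branches + 1
= 12 + 1 = 13

13


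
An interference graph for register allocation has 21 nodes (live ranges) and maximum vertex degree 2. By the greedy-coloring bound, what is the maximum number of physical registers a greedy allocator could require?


Greedy coloring never needs more than (max_degree + 1) colors: when coloring a vertex, at most max_degree neighbors are already colored.
Upper bound = 2 + 1 = 3

3


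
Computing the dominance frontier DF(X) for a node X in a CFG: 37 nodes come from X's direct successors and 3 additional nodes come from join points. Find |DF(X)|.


DF(X) = direct successor contributions + join point contributions
= 37 + 3 = 40

40


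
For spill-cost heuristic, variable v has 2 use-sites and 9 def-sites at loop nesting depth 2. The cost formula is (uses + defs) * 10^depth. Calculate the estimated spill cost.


uses + defs = 2 + 9 = 11
10^2 = 100
Spill cost = 11 * 100 = 1100

1100


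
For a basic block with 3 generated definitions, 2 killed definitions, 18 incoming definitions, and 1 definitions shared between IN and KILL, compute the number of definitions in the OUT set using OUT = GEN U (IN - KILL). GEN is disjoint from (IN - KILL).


IN - KILL: 18 - 1 = 17 surviving definitions
OUT = GEN + surviving = 3 + 17 = 20

20


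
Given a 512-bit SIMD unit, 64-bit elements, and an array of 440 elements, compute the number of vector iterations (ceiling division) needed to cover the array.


Width = 512 / 64 = 8 elements per vector op
Iterations = ceil(440 / 8) = 55

55


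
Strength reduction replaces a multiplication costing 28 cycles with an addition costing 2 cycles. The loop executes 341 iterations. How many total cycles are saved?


Per-iteration saving = 28 - 2 = 26
Total saved = 341 * 26 = 8866

8866


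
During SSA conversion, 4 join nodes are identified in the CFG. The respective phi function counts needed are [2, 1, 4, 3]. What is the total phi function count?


Total phi functions = sum of phi functions at each join node
= 2 + 1 + 4 + 3 = 10

10


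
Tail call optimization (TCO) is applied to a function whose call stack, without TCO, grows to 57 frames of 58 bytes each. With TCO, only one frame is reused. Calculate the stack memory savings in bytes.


Without TCO: 57 * 58 = 3306 bytes
With TCO: reuse 1 frame = 58 bytes
Savings = 3306 - 58 = 3248

3248


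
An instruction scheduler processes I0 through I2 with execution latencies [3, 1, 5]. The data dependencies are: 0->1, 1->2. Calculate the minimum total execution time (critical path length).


Compute longest path through dependency graph: dist(Ik) = max over predecessors of dist + latency(Ik).
dist(I0) = latency 3 = 3
dist(I1) = dist(I0) + 1 = 3 + 1 = 4
dist(I2) = dist(I1) + 5 = 4 + 5 = 9
Critical path = max dist = 9

9


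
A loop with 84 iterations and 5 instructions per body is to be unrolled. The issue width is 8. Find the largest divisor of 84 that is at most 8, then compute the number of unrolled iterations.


Largest divisor of 84 <= 8 is 7
New iterations = 84 / 7 = 12

12


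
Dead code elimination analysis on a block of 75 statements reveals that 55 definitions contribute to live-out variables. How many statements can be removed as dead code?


Dead code = total statements - live definitions
= 75 - 55 = 20

20


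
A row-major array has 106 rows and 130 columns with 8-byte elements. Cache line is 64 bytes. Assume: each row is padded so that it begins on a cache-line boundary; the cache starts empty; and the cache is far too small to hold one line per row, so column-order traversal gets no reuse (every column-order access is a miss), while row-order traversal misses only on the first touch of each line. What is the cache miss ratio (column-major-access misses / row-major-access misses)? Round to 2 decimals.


Each row occupies 130 * 8 = 1040 bytes and starts on a line boundary, so it spans ceil(1040 / 64) = 17 cache lines.
Row-major traversal misses (one per line touched): 106 * ceil(130 * 8 / 64) = 1802
Column-major traversal misses (no reuse, every access misses): 106 * 130 = 13780
Ratio = 13780 / 1802 = 7.65

7.65


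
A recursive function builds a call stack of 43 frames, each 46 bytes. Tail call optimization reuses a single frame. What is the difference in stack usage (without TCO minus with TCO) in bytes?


Without TCO: 43 * 46 = 1978 bytes
With TCO: reuse 1 frame = 46 bytes
Savings = 1978 - 46 = 1932

1932


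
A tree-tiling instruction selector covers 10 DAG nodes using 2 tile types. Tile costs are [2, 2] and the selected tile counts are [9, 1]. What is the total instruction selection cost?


Total cost = sum(count_i * cost_i)
= 9*2 + 1*2
= 20

20


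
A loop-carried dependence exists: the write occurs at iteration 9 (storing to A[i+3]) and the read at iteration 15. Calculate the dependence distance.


Distance = read iteration - write iteration
= 15 - 9 = 6

6


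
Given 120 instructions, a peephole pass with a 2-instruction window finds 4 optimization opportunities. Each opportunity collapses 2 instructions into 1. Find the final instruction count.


Each match removes 1 instructions.
Total removed = 4 * 1 = 4
Remaining = 120 - 4 = 116

116


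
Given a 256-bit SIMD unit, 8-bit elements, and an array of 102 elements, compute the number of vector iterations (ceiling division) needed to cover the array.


Width = 256 / 8 = 32 elements per vector op
Iterations = ceil(102 / 32) = 4

4


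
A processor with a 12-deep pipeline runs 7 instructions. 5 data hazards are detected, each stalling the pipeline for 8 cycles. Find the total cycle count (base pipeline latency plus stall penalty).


Base cycles = 12 + 7 - 1 = 18
Total stalls = 5 * 8 = 40
Total = 18 + 40 = 58

58


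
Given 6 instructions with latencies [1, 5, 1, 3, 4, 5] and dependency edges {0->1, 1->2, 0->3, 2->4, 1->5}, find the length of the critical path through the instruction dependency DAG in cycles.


Compute longest path through dependency graph: dist(Ik) = max over predecessors of dist + latency(Ik).
dist(I0) = latency 1 = 1
dist(I1) = dist(I0) + 5 = 1 + 5 = 6
dist(I2) = dist(I1) + 1 = 6 + 1 = 7
dist(I3) = dist(I0) + 3 = 1 + 3 = 4
dist(I4) = dist(I2) + 4 = 7 + 4 = 11
dist(I5) = dist(I1) + 5 = 6 + 5 = 11
Critical path = max dist = 11

11


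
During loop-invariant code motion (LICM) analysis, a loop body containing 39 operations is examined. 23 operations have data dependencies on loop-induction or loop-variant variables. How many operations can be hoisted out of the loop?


Invariant candidates = total - loop-dependent
= 39 - 23 = 16

16


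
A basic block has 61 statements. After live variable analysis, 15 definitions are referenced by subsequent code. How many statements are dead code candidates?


Dead code = total statements - live definitions
= 61 - 15 = 46

46


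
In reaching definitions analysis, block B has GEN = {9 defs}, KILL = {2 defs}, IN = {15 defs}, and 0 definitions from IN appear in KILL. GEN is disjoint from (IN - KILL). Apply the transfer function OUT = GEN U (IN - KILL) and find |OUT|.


IN - KILL: 15 - 0 = 15 surviving definitions
OUT = GEN + surviving = 9 + 15 = 24

24


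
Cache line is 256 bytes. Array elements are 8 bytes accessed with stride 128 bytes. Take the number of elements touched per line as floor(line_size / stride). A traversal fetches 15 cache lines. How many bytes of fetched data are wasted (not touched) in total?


Elements per line = floor(256 / 128) = 2
Bytes used per line = 2 * 8 = 16
Wasted per line = 256 - 16 = 240
Total wasted = 240 * 15 = 3600

3600


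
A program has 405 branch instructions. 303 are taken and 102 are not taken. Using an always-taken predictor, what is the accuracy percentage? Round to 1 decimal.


Predictor: always-taken
Correct predictions = 303
Accuracy = 303 / 405 * 100 = 74.8%

74.8


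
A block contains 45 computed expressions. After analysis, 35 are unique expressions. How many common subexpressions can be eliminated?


CSE count = total expressions - unique expressions
= 45 - 35 = 10

10


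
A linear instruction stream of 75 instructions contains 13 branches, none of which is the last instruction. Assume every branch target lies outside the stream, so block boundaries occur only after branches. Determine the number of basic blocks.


With no in-sequence branch targets, the leaders are the first instruction plus the instruction after each branch.
Number of basic blocks = branches + 1
= 13 + 1 = 14

14


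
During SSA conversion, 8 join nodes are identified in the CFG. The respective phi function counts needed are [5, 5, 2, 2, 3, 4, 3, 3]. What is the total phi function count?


Total phi functions = sum of phi functions at each join node
= 5 + 5 + 2 + 2 + 3 + 4 + 3 + 3 = 27

27


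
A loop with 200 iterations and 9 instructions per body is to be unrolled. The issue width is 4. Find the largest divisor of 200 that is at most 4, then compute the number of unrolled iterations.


Largest divisor of 200 <= 4 is 4
New iterations = 200 / 4 = 50

50


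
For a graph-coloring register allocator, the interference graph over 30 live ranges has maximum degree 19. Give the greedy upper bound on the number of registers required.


Greedy coloring never needs more than (max_degree + 1) colors: when coloring a vertex, at most max_degree neighbors are already colored.
Upper bound = 19 + 1 = 20

20


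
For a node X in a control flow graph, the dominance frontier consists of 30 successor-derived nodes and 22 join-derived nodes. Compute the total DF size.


DF(X) = direct successor contributions + join point contributions
= 30 + 22 = 52

52


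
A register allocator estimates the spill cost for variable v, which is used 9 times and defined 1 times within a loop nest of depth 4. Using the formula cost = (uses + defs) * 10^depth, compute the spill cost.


uses + defs = 9 + 1 = 10
10^4 = 10000
Spill cost = 10 * 10000 = 100000

100000


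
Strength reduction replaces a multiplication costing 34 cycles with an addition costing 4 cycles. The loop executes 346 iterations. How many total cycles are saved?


Per-iteration saving = 34 - 4 = 30
Total saved = 346 * 30 = 10380

10380


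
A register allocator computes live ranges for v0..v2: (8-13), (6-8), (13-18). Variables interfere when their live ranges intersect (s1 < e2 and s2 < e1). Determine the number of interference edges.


Check all pairs for overlapping intervals.
Two intervals (s1,e1) and (s2,e2) overlap if s1 < e2 and s2 < e1.
v0 (8-13) vs v1..v2: overlaps none -> 0
v1 (6-8) vs v2: overlaps none -> 0
Total overlapping pairs = 0 + 0 = 0

0


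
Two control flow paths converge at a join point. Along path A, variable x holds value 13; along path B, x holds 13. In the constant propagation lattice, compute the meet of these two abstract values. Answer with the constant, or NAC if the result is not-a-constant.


Meet operation: if both paths give the same constant, result is that constant; if they differ, result is NAC (not-a-constant).
Path A: 13, Path B: 13 -> equal
Result: constant -> 13

13


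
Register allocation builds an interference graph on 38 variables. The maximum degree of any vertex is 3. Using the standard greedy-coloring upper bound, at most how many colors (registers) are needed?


Greedy coloring never needs more than (max_degree + 1) colors: when coloring a vertex, at most max_degree neighbors are already colored.
Upper bound = 3 + 1 = 4

4


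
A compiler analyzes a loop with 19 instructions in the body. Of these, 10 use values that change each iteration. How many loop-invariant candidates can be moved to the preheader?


Invariant candidates = total - loop-dependent
= 19 - 10 = 9

9


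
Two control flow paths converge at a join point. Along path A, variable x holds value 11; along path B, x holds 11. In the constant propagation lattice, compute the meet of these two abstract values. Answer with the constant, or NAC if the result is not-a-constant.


Meet operation: if both paths give the same constant, result is that constant; if they differ, result is NAC (not-a-constant).
Path A: 11, Path B: 11 -> equal
Result: constant -> 11

11


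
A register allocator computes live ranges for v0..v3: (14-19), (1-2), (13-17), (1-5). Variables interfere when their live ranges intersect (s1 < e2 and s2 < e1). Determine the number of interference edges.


Check all pairs for overlapping intervals.
Two intervals (s1,e1) and (s2,e2) overlap if s1 < e2 and s2 < e1.
v0 (14-19) vs v1..v3: overlaps v2 -> 1
v1 (1-2) vs v2..v3: overlaps v3 -> 1
v2 (13-17) vs v3: overlaps none -> 0
Total overlapping pairs = 1 + 1 + 0 = 2

2


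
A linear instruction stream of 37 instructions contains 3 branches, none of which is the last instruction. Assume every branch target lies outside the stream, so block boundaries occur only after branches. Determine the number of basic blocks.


With no in-sequence branch targets, the leaders are the first instruction plus the instruction after each branch.
Number of basic blocks = branches + 1
= 3 + 1 = 4

4


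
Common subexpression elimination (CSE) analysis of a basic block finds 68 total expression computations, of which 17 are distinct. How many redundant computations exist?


CSE count = total expressions - unique expressions
= 68 - 17 = 51

51


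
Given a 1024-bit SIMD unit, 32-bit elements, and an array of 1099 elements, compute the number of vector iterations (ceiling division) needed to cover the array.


Width = 1024 / 32 = 32 elements per vector op
Iterations = ceil(1099 / 32) = 35

35
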